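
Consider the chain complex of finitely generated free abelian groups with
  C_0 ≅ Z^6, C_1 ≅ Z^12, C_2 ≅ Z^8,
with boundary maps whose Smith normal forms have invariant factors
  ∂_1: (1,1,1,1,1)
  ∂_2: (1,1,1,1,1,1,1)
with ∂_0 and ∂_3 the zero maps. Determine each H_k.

H_0: b_0 = 6 − 0 − 5 = 1; torsion from ∂_1 factors > 1: none. So H_0 ≅ Z.
H_1: b_1 = 12 − 5 − 7 = 0; torsion from ∂_2 factors > 1: none. So H_1 ≅ 0.
H_2: b_2 = 8 − 7 − 0 = 1; torsion from ∂_3 factors > 1: none. So H_2 ≅ Z.

H_0 ≅ Z,  H_1 = 0,  H_2 ≅ Z.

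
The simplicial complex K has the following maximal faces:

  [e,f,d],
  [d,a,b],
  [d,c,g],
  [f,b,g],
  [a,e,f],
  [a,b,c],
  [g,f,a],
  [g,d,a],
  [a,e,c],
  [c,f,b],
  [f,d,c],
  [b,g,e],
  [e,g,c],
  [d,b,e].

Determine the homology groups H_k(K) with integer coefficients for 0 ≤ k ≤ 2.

Take the total order a < b < c < d < e < f < g on the vertex set. Then K (dimension 2) consists of the simplices:

  0-simplices (7): a, b, c, d, e, f, g
  1-simplices (21): ab, ac, ad, ae, af, ag, bc, bd, be, bf, bg, cd, ce, cf, cg, de, df, dg, ef, eg, fg
  2-simplices (14): abc, abd, ace, adg, aef, afg, bcf, bde, beg, bfg, cdf, cdg, ceg, def

so the chain groups are C_0 ≅ Z^7, C_1 ≅ Z^21, C_2 ≅ Z^14.

The boundary map ∂_1: C_1 → C_0 maps an edge to its endpoints' difference, ∂[p,q] = q − p. For instance
  ∂ef = f − e.
The resulting 7×21 matrix has rank 6, and its Smith normal form has invariant factors (1,1,1,1,1,1).

∂_2: C_2 → C_1 acts by ∂[p,q,r] = [q,r] − [p,r] + [p,q]. For instance
  ∂bcf = cf − bf + bc,
  ∂ace = ce − ae + ac.
The resulting 21×14 matrix has rank 13, and its Smith normal form has invariant factors (1,1,1,1,1,1,1,1,1,1,1,1,1).

Computing H_k = (kernel of ∂_k) / (image of ∂_{k+1}):

  H_0: rank C_0 − rank ∂_1 = 7 − 6 = 1, and the invariant factors of ∂_1 are all 1, so H_0 = Z.
  H_1: rank ker ∂_1 − rank ∂_2 = (21 − 6) − 13 = 2, and the invariant factors of ∂_2 are all 1, so H_1 = Z^2.
  H_2: rank ker ∂_2 − rank ∂_3 = (14 − 13) − 0 = 1, and there is no ∂_3, so H_2 = Z.

As a check, the Euler characteristic is 7 − 21 + 14 = 0, which agrees with 1 − 2 + 1 = 0.
(K is a triangulation of the torus T^2.)

H_0 ≅ Z,  H_1 ≅ Z^2,  H_2 ≅ Z.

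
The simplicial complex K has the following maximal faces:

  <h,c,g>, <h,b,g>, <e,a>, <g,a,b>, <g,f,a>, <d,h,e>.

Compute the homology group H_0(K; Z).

Take the total order a < b < c < d < e < f < g < h on the vertex set. Then K (dimension 2) consists of the simplices:

  0-simplices (8): a, b, c, d, e, f, g, h
  1-simplices (13): ab, ae, af, ag, bg, bh, cg, ch, de, dh, eh, fg, gh
  2-simplices (5): abg, afg, bgh, cgh, deh

giving chain groups C_0 ≅ Z^8, C_1 ≅ Z^13, C_2 ≅ Z^5.

Boundary ∂_1: C_1 → C_0 maps an edge to its endpoints' difference, ∂[p,q] = q − p. For instance
  ∂eh = h − e.
The resulting 8×13 matrix has rank 7, and its Smith normal form has invariant factors (1,1,1,1,1,1,1).

Boundary ∂_2: C_2 → C_1 sends each 2-simplex [p,q,r] to [q,r] − [p,r] + [p,q]. For instance
  ∂deh = eh − dh + de,
  ∂bgh = gh − bh + bg.
The 13×5 boundary matrix has rank 5 and Smith normal form diag(1,1,1,1,1).

Computing H_k = (kernel of ∂_k) / (image of ∂_{k+1}):

  H_0: rank C_0 − rank ∂_1 = 8 − 7 = 1, and the invariant factors of ∂_1 are all 1, so H_0 = Z.

H_0 ≅ Z.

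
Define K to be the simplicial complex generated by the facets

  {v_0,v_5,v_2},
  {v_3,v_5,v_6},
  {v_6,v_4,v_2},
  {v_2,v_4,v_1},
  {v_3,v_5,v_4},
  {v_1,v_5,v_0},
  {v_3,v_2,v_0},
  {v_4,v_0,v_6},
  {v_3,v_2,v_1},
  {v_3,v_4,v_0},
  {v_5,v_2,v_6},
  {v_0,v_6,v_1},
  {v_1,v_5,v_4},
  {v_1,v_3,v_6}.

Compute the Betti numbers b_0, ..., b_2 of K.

K has 7 vertices, 21 edges, 14 triangles.
rank ∂_0 = 0, rank ∂_1 = 6 ⇒ b_0 = 7 − 0 − 6 = 1; all invariant factors of ∂_1 are 1 so no torsion. So H_0 = Z.
rank ∂_1 = 6, rank ∂_2 = 13 ⇒ b_1 = 21 − 6 − 13 = 2; all invariant factors of ∂_2 are 1 so no torsion. So H_1 = Z^2.
rank ∂_2 = 13, rank ∂_3 = 0 ⇒ b_2 = 14 − 13 − 0 = 1. So H_2 = Z.

b_0 = 1, b_1 = 2, b_2 = 1.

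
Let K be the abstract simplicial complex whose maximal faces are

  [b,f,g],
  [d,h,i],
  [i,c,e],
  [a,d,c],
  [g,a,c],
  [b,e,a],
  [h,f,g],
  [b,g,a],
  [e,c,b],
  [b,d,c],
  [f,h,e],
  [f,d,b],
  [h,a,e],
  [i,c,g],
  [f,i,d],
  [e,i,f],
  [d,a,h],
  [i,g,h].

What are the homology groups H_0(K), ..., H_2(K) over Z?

We work with the vertex ordering a < b < c < d < e < f < g < h < i. The simplices of K, each written with vertices in increasing order, are:

  0-simplices (9): a, b, c, d, e, f, g, h, i
  1-simplices (27): ab, ac, ad, ae, ag, ah, bc, bd, be, bf, bg, cd, ce, cg, ci, df, dh, di, ef, eh, ei, fg, fh, fi, gh, gi, hi
  2-simplices (18): abe, abg, acd, acg, adh, aeh, bcd, bce, bdf, bfg, cei, cgi, dfi, dhi, efh, efi, fgh, ghi

so the chain groups are C_0 ≅ Z^9, C_1 ≅ Z^27, C_2 ≅ Z^18.

∂_1: C_1 → C_0 maps an edge to its endpoints' difference, ∂[p,q] = q − p.
As a 9×27 matrix over Z this has rank 8, with invariant factors (1,1,1,1,1,1,1,1).

∂_2: C_2 → C_1 acts by ∂[p,q,r] = [q,r] − [p,r] + [p,q]. For instance
  ∂efi = fi − ei + ef,
  ∂adh = dh − ah + ad.
The resulting 27×18 matrix has rank 18, and its Smith normal form has invariant factors (1,1,1,1,1,1,1,1,1,1,1,1,1,1,1,1,1,2).

From H_k ≅ ker(∂_k) / im(∂_{k+1}) we obtain:

  H_0: rank C_0 − rank ∂_1 = 9 − 8 = 1, and the invariant factors of ∂_1 are all 1, so H_0 = Z.
  H_1: rank ker ∂_1 − rank ∂_2 = (27 − 8) − 18 = 1, and ∂_2 has invariant factor 2 > 1, so H_1 = Z × Z/2.
  H_2: rank ker ∂_2 − rank ∂_3 = (18 − 18) − 0 = 0, and there is no ∂_3, so H_2 = 0.

(K is a triangulation of the Klein bottle.)

H_0 ≅ Z,  H_1 ≅ Z × Z/2,  H_2 = 0.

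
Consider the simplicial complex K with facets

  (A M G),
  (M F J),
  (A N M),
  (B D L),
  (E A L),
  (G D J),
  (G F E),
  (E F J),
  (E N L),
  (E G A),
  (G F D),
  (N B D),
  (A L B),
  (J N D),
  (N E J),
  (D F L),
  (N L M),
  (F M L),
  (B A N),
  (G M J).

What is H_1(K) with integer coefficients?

H_1 ≅ Z ⊕ Z/2.

We work with the vertex ordering A < B < D < E < F < G < J < L < M < N. The simplices of K, each written with vertices in increasing order, are:

  0-simplices (10): A, B, D, E, F, G, J, L, M, N
  1-simplices (30): AB, AE, AG, AL, AM, AN, BD, BL, BN, DF, DG, DJ, DL, DN, EF, EG, EJ, EL, EN, FG, FJ, FL, FM, GJ, GM, JM, JN, LM, LN, MN
  2-simplices (20): ABL, ABN, AEG, AEL, AGM, AMN, BDL, BDN, DFG, DFL, DGJ, DJN, EFG, EFJ, EJN, ELN, FJM, FLM, GJM, LMN

giving chain groups C_0 ≅ Z^10, C_1 ≅ Z^30, C_2 ≅ Z^20.

Boundary ∂_1: C_1 → C_0 is given by ∂[p,q] = [q] − [p].
The 10×30 boundary matrix has rank 9 and Smith normal form diag(1,1,1,1,1,1,1,1,1).

Boundary ∂_2: C_2 → C_1 sends each 2-simplex [p,q,r] to [q,r] − [p,r] + [p,q]. For instance
  ∂FJM = JM − FM + FJ,
  ∂EFG = FG − EG + EF.
The resulting 30×20 matrix has rank 20, and its Smith normal form has invariant factors (1,1,1,1,1,1,1,1,1,1,1,1,1,1,1,1,1,1,1,2).

Computing H_k = (kernel of ∂_k) / (image of ∂_{k+1}):

  H_1: rank ker ∂_1 − rank ∂_2 = (30 − 9) − 20 = 1, and ∂_2 has invariant factor 2 > 1, so H_1 ≅ Z ⊕ Z/2.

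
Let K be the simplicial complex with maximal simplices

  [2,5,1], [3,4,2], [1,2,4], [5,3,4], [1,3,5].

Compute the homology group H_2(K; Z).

H_2 ≅ 0.

Fix the vertex order 1 < 2 < 3 < 4 < 5 and write every simplex with vertices in increasing order. Then dim K = 2 and the simplices of K are:

  0-simplices (5): [1], [2], [3], [4], [5]
  1-simplices (10): [1,2], [1,3], [1,4], [1,5], [2,3], [2,4], [2,5], [3,4], [3,5], [4,5]
  2-simplices (5): [1,2,4], [1,2,5], [1,3,5], [2,3,4], [3,4,5]

Hence C_0 ≅ Z^5, C_1 ≅ Z^10, C_2 ≅ Z^5.

Boundary ∂_1: C_1 → C_0 maps an edge to its endpoints' difference, ∂[p,q] = q − p. For instance
  ∂[1,5] = [5] − [1].
This gives a 5×10 integer matrix of rank 4; reducing to Smith normal form yields diagonal entries (1,1,1,1).

∂_2: C_2 → C_1 sends each 2-simplex [p,q,r] to [q,r] − [p,r] + [p,q]. For instance
  ∂[1,3,5] = [3,5] − [1,5] + [1,3],
  ∂[3,4,5] = [4,5] − [3,5] + [3,4].
The resulting 10×5 matrix has rank 5, and its Smith normal form has invariant factors (1,1,1,1,1).

From H_k ≅ ker(∂_k) / im(∂_{k+1}) we obtain:

  H_2: rank ker ∂_2 − rank ∂_3 = (5 − 5) − 0 = 0, and there is no ∂_3, so H_2 ≅ 0.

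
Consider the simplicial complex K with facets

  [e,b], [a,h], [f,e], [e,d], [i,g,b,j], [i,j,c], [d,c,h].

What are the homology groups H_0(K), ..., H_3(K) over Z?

H_0 = Z,  H_1 = Z,  H_2 = 0,  H_3 = 0.

Order the vertices as a < b < c < d < e < f < g < h < i < j. Listing each simplex with vertices in this order, K has dimension 3 with simplices:

  0-simplices (10): a, b, c, d, e, f, g, h, i, j
  1-simplices (15): ah, be, bg, bi, bj, cd, ch, ci, cj, de, dh, ef, gi, gj, ij
  2-simplices (6): bgi, bgj, bij, cdh, cij, gij
  3-simplices (1): bgij

giving chain groups C_0 ≅ Z^10, C_1 ≅ Z^15, C_2 ≅ Z^6, C_3 ≅ Z^1.

∂_1: C_1 → C_0 is given by ∂[p,q] = [q] − [p]. For instance
  ∂bi = i − b.
The 10×15 boundary matrix has rank 9 and Smith normal form diag(1,1,1,1,1,1,1,1,1).

∂_2: C_2 → C_1 sends each 2-simplex [p,q,r] to [q,r] − [p,r] + [p,q]. For instance
  ∂gij = ij − gj + gi,
  ∂bgj = gj − bj + bg.
As a 15×6 matrix over Z this has rank 5, with invariant factors (1,1,1,1,1).

∂_3: C_3 → C_2 sends each 3-simplex σ to the alternating sum Σ_i (−1)^i (σ with its i-th vertex removed). For instance
  ∂bgij = gij − bij + bgj − bgi.
The 6×1 boundary matrix has rank 1 and Smith normal form diag(1).

Reading off H_k = ker ∂_k / im ∂_{k+1}:

  H_0: rank C_0 − rank ∂_1 = 10 − 9 = 1, and the invariant factors of ∂_1 are all 1, so H_0 = Z.
  H_1: rank ker ∂_1 − rank ∂_2 = (15 − 9) − 5 = 1, and the invariant factors of ∂_2 are all 1, so H_1 = Z.
  H_2: rank ker ∂_2 − rank ∂_3 = (6 − 5) − 1 = 0, and the invariant factors of ∂_3 are all 1, so H_2 = 0.
  H_3: rank ker ∂_3 − rank ∂_4 = (1 − 1) − 0 = 0, and there is no ∂_4, so H_3 = 0.

As a check, the Euler characteristic is 10 − 15 + 6 − 1 = 0, which agrees with 1 − 1 + 0 − 0 = 0.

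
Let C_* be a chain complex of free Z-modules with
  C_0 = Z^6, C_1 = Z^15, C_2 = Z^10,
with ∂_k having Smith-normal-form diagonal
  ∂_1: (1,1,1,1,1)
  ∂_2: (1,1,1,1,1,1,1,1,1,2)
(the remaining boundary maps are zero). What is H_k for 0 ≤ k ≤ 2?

H_0: b_0 = 6 − 0 − 5 = 1; torsion from ∂_1 factors > 1: none. So H_0 ≅ Z.
H_1: b_1 = 15 − 5 − 10 = 0; torsion from ∂_2 factors > 1: [2]. So H_1 ≅ Z/2.
H_2: b_2 = 10 − 10 − 0 = 0; torsion from ∂_3 factors > 1: none. So H_2 ≅ 0.

H_0 ≅ Z,  H_1 ≅ Z/2,  H_2 = 0.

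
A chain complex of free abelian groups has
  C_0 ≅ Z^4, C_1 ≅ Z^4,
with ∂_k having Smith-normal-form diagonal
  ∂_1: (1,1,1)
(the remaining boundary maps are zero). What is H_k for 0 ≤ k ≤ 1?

H_0 ≅ Z,  H_1 ≅ Z.

H_0: b_0 = 4 − 0 − 3 = 1; torsion from ∂_1 factors > 1: none. So H_0 ≅ Z.
H_1: b_1 = 4 − 3 − 0 = 1; torsion from ∂_2 factors > 1: none. So H_1 ≅ Z.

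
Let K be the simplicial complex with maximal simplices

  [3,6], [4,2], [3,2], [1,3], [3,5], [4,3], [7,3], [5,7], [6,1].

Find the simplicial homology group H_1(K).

H_1 = Z^3.

K has 7 vertices, 9 edges.
rank ∂_1 = 6, rank ∂_2 = 0 ⇒ b_1 = 9 − 6 − 0 = 3. So H_1 = Z^3.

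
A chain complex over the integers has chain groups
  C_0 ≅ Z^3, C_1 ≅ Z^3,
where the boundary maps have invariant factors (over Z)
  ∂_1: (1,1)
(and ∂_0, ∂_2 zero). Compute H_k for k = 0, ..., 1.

H_0 = Z,  H_1 = Z.

H_0: b_0 = 3 − 0 − 2 = 1; torsion from ∂_1 factors > 1: none. So H_0 = Z.
H_1: b_1 = 3 − 2 − 0 = 1; torsion from ∂_2 factors > 1: none. So H_1 = Z.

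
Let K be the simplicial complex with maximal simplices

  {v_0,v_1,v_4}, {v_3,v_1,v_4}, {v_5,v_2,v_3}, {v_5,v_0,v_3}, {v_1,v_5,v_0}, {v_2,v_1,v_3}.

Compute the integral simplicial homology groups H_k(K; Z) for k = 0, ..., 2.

H_0 = Z,  H_1 = Z,  H_2 = 0.

Take the total order v_0 < v_1 < v_2 < v_3 < v_4 < v_5 on the vertex set. Then K (dimension 2) consists of the simplices:

  0-simplices (6): [v_0], [v_1], [v_2], [v_3], [v_4], [v_5]
  1-simplices (12): [v_0,v_1], [v_0,v_3], [v_0,v_4], [v_0,v_5], [v_1,v_2], [v_1,v_3], [v_1,v_4], [v_1,v_5], [v_2,v_3], [v_2,v_5], [v_3,v_4], [v_3,v_5]
  2-simplices (6): [v_0,v_1,v_4], [v_0,v_1,v_5], [v_0,v_3,v_5], [v_1,v_2,v_3], [v_1,v_3,v_4], [v_2,v_3,v_5]

Hence C_0 ≅ Z^6, C_1 ≅ Z^12, C_2 ≅ Z^6.

Boundary ∂_1: C_1 → C_0 is given by ∂[p,q] = [q] − [p].
The resulting 6×12 matrix has rank 5, and its Smith normal form has invariant factors (1,1,1,1,1).

Boundary ∂_2: C_2 → C_1 maps a triangle to the signed sum of its edges. For instance
  ∂[v_1,v_3,v_4] = [v_3,v_4] − [v_1,v_4] + [v_1,v_3],
  ∂[v_2,v_3,v_5] = [v_3,v_5] − [v_2,v_5] + [v_2,v_3].
The 12×6 boundary matrix has rank 6 and Smith normal form diag(1,1,1,1,1,1).

Now H_k = ker ∂_k / im ∂_{k+1}, so:

  H_0: rank C_0 − rank ∂_1 = 6 − 5 = 1, and the invariant factors of ∂_1 are all 1, so H_0 ≅ Z.
  H_1: rank ker ∂_1 − rank ∂_2 = (12 − 5) − 6 = 1, and the invariant factors of ∂_2 are all 1, so H_1 ≅ Z.
  H_2: rank ker ∂_2 − rank ∂_3 = (6 − 6) − 0 = 0, and there is no ∂_3, so H_2 ≅ 0.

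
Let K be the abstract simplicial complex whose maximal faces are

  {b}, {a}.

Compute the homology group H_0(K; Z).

We work with the vertex ordering a < b. The simplices of K, each written with vertices in increasing order, are:

  0-simplices (2): a, b

giving chain groups C_0 ≅ Z^2.

Now H_k = ker ∂_k / im ∂_{k+1}, so:

  H_0: rank C_0 − rank ∂_1 = 2 − 0 = 2, and there is no ∂_1, so H_0 = Z^2.

H_0 = Z^2.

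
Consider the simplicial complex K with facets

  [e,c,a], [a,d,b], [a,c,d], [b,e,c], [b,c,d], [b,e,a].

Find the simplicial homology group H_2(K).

H_2 ≅ Z.

Order the vertices as a < b < c < d < e. Listing each simplex with vertices in this order, K has dimension 2 with simplices:

  0-simplices (5): a, b, c, d, e
  1-simplices (9): ab, ac, ad, ae, bc, bd, be, cd, ce
  2-simplices (6): abd, abe, acd, ace, bcd, bce

giving chain groups C_0 ≅ Z^5, C_1 ≅ Z^9, C_2 ≅ Z^6.

The boundary map ∂_1: C_1 → C_0 sends each edge [p,q] (with p < q) to q − p. For instance
  ∂ad = d − a.
The 5×9 boundary matrix has rank 4 and Smith normal form diag(1,1,1,1).

Boundary ∂_2: C_2 → C_1 sends each 2-simplex [p,q,r] to [q,r] − [p,r] + [p,q]. For instance
  ∂abd = bd − ad + ab,
  ∂acd = cd − ad + ac.
The resulting 9×6 matrix has rank 5, and its Smith normal form has invariant factors (1,1,1,1,1).

Reading off H_k = ker ∂_k / im ∂_{k+1}:

  H_2: rank ker ∂_2 − rank ∂_3 = (6 − 5) − 0 = 1, and there is no ∂_3, so H_2 ≅ Z.

(K is a triangulation of the 2-sphere S^2.)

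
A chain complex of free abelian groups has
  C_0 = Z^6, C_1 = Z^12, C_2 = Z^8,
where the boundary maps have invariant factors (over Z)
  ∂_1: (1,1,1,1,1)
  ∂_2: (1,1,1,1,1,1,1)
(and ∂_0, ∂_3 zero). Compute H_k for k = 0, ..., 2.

H_0: b_0 = 6 − 0 − 5 = 1; torsion from ∂_1 factors > 1: none. So H_0 ≅ Z.
H_1: b_1 = 12 − 5 − 7 = 0; torsion from ∂_2 factors > 1: none. So H_1 ≅ 0.
H_2: b_2 = 8 − 7 − 0 = 1; torsion from ∂_3 factors > 1: none. So H_2 ≅ Z.

H_0 ≅ Z,  H_1 = 0,  H_2 ≅ Z.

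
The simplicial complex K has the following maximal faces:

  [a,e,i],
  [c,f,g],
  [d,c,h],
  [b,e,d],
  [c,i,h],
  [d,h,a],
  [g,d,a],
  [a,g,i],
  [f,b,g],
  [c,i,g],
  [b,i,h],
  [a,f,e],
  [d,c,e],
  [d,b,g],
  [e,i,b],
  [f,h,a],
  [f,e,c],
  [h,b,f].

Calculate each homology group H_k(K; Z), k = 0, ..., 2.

Fix the vertex order a < b < c < d < e < f < g < h < i and write every simplex with vertices in increasing order. Then dim K = 2 and the simplices of K are:

  0-simplices (9): a, b, c, d, e, f, g, h, i
  1-simplices (27): ad, ae, af, ag, ah, ai, bd, be, bf, bg, bh, bi, cd, ce, cf, cg, ch, ci, de, dg, dh, ef, ei, fg, fh, gi, hi
  2-simplices (18): adg, adh, aef, aei, afh, agi, bde, bdg, bei, bfg, bfh, bhi, cde, cdh, cef, cfg, cgi, chi

so the chain groups are C_0 ≅ Z^9, C_1 ≅ Z^27, C_2 ≅ Z^18.

∂_1: C_1 → C_0 is given by ∂[p,q] = [q] − [p]. For instance
  ∂dg = g − d.
This gives a 9×27 integer matrix of rank 8; reducing to Smith normal form yields diagonal entries (1,1,1,1,1,1,1,1).

Boundary ∂_2: C_2 → C_1 sends each 2-simplex [p,q,r] to [q,r] − [p,r] + [p,q]. For instance
  ∂bde = de − be + bd,
  ∂aef = ef − af + ae.
The resulting 27×18 matrix has rank 17, and its Smith normal form has invariant factors (1,1,1,1,1,1,1,1,1,1,1,1,1,1,1,1,1).

Computing H_k = (kernel of ∂_k) / (image of ∂_{k+1}):

  H_0: rank C_0 − rank ∂_1 = 9 − 8 = 1, and the invariant factors of ∂_1 are all 1, so H_0 = Z.
  H_1: rank ker ∂_1 − rank ∂_2 = (27 − 8) − 17 = 2, and the invariant factors of ∂_2 are all 1, so H_1 = Z^2.
  H_2: rank ker ∂_2 − rank ∂_3 = (18 − 17) − 0 = 1, and there is no ∂_3, so H_2 = Z.

H_0 ≅ Z,  H_1 ≅ Z^2,  H_2 ≅ Z.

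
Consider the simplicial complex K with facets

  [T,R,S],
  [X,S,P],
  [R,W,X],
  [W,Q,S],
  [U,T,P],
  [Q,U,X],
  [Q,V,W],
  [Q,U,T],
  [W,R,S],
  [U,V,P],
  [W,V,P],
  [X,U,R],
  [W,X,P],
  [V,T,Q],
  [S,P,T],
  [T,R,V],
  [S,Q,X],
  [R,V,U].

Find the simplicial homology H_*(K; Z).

H_0 ≅ Z,  H_1 ≅ Z ⊕ Z/2,  H_2 = 0.

We work with the vertex ordering P < Q < R < S < T < U < V < W < X. The simplices of K, each written with vertices in increasing order, are:

  0-simplices (9): P, Q, R, S, T, U, V, W, X
  1-simplices (27): PS, PT, PU, PV, PW, PX, QS, QT, QU, QV, QW, QX, RS, RT, RU, RV, RW, RX, ST, SW, SX, TU, TV, UV, UX, VW, WX
  2-simplices (18): PST, PSX, PTU, PUV, PVW, PWX, QSW, QSX, QTU, QTV, QUX, QVW, RST, RSW, RTV, RUV, RUX, RWX

Hence C_0 ≅ Z^9, C_1 ≅ Z^27, C_2 ≅ Z^18.

Boundary ∂_1: C_1 → C_0 sends each edge [p,q] (with p < q) to q − p. For instance
  ∂PT = T − P.
The 9×27 boundary matrix has rank 8 and Smith normal form diag(1,1,1,1,1,1,1,1).

∂_2: C_2 → C_1 sends each 2-simplex [p,q,r] to [q,r] − [p,r] + [p,q]. For instance
  ∂RSW = SW − RW + RS,
  ∂PVW = VW − PW + PV.
This gives a 27×18 integer matrix of rank 18; reducing to Smith normal form yields diagonal entries (1,1,1,1,1,1,1,1,1,1,1,1,1,1,1,1,1,2).

From H_k ≅ ker(∂_k) / im(∂_{k+1}) we obtain:

  H_0: rank C_0 − rank ∂_1 = 9 − 8 = 1, and the invariant factors of ∂_1 are all 1, so H_0 = Z.
  H_1: rank ker ∂_1 − rank ∂_2 = (27 − 8) − 18 = 1, and ∂_2 has invariant factor 2 > 1, so H_1 = Z ⊕ Z/2.
  H_2: rank ker ∂_2 − rank ∂_3 = (18 − 18) − 0 = 0, and there is no ∂_3, so H_2 = 0.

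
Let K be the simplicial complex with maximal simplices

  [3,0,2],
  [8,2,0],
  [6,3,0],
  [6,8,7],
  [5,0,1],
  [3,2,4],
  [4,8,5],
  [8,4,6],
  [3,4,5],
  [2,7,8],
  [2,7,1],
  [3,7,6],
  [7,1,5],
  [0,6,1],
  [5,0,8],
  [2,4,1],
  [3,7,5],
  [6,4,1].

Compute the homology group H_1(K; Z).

H_1 ≅ Z^2.

We work with the vertex ordering 0 < 1 < 2 < 3 < 4 < 5 < 6 < 7 < 8. The simplices of K, each written with vertices in increasing order, are:

  0-simplices (9): [0], [1], [2], [3], [4], [5], [6], [7], [8]
  1-simplices (27): (27 of them)
  2-simplices (18): [0,1,5], [0,1,6], [0,2,3], [0,2,8], [0,3,6], [0,5,8], [1,2,4], [1,2,7], [1,4,6], [1,5,7], [2,3,4], [2,7,8], [3,4,5], [3,5,7], [3,6,7], [4,5,8], [4,6,8], [6,7,8]

Hence C_0 ≅ Z^9, C_1 ≅ Z^27, C_2 ≅ Z^18.

∂_1: C_1 → C_0 sends each edge [p,q] (with p < q) to q − p.
This gives a 9×27 integer matrix of rank 8; reducing to Smith normal form yields diagonal entries (1,1,1,1,1,1,1,1).

∂_2: C_2 → C_1 maps a triangle to the signed sum of its edges. For instance
  ∂[0,5,8] = [5,8] − [0,8] + [0,5],
  ∂[1,4,6] = [4,6] − [1,6] + [1,4].
The resulting 27×18 matrix has rank 17, and its Smith normal form has invariant factors (1,1,1,1,1,1,1,1,1,1,1,1,1,1,1,1,1).

Computing H_k = (kernel of ∂_k) / (image of ∂_{k+1}):

  H_1: rank ker ∂_1 − rank ∂_2 = (27 − 8) − 17 = 2, and the invariant factors of ∂_2 are all 1, so H_1 = Z^2.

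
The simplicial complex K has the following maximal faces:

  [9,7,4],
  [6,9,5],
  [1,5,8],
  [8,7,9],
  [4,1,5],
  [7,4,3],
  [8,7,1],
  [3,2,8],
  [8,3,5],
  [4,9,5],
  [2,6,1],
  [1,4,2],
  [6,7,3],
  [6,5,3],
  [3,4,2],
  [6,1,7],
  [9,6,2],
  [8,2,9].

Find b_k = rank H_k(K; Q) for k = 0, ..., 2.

b_0 = 1, b_1 = 2, b_2 = 1.

Fix the vertex order 1 < 2 < 3 < 4 < 5 < 6 < 7 < 8 < 9 and write every simplex with vertices in increasing order. Then dim K = 2 and the simplices of K are:

  0-simplices (9): [1], [2], [3], [4], [5], [6], [7], [8], [9]
  1-simplices (27): (27 of them)
  2-simplices (18): [1,2,4], [1,2,6], [1,4,5], [1,5,8], [1,6,7], [1,7,8], [2,3,4], [2,3,8], [2,6,9], [2,8,9], [3,4,7], [3,5,6], [3,5,8], [3,6,7], [4,5,9], [4,7,9], [5,6,9], [7,8,9]

so the chain groups are C_0 ≅ Z^9, C_1 ≅ Z^27, C_2 ≅ Z^18.

∂_1: C_1 → C_0 sends each edge [p,q] (with p < q) to q − p. For instance
  ∂[1,7] = [7] − [1].
As a 9×27 matrix over Z this has rank 8, with invariant factors (1,1,1,1,1,1,1,1).

∂_2: C_2 → C_1 sends each 2-simplex [p,q,r] to [q,r] − [p,r] + [p,q]. For instance
  ∂[3,4,7] = [4,7] − [3,7] + [3,4],
  ∂[1,7,8] = [7,8] − [1,8] + [1,7].
The resulting 27×18 matrix has rank 17, and its Smith normal form has invariant factors (1,1,1,1,1,1,1,1,1,1,1,1,1,1,1,1,1).

From H_k ≅ ker(∂_k) / im(∂_{k+1}) we obtain:

  H_0: rank C_0 − rank ∂_1 = 9 − 8 = 1, and the invariant factors of ∂_1 are all 1, so H_0 = Z.
  H_1: rank ker ∂_1 − rank ∂_2 = (27 − 8) − 17 = 2, and the invariant factors of ∂_2 are all 1, so H_1 = Z^2.
  H_2: rank ker ∂_2 − rank ∂_3 = (18 − 17) − 0 = 1, and there is no ∂_3, so H_2 = Z.

Hence the Betti numbers are b_0 = 1, b_1 = 2, b_2 = 1.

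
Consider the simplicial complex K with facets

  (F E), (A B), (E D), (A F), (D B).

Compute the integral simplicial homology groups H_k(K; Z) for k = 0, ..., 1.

Order the vertices as A < B < D < E < F. Listing each simplex with vertices in this order, K has dimension 1 with simplices:

  0-simplices (5): A, B, D, E, F
  1-simplices (5): AB, AF, BD, DE, EF

giving chain groups C_0 ≅ Z^5, C_1 ≅ Z^5.

∂_1: C_1 → C_0 sends each edge [p,q] (with p < q) to q − p. For instance
  ∂EF = F − E.
The resulting 5×5 matrix has rank 4, and its Smith normal form has invariant factors (1,1,1,1).

From H_k ≅ ker(∂_k) / im(∂_{k+1}) we obtain:

  H_0: rank C_0 − rank ∂_1 = 5 − 4 = 1, and the invariant factors of ∂_1 are all 1, so H_0 = Z.
  H_1: rank ker ∂_1 − rank ∂_2 = (5 − 4) − 0 = 1, and there is no ∂_2, so H_1 = Z.

As a check, the Euler characteristic is 5 − 5 = 0, which agrees with 1 − 1 = 0.

H_0 ≅ Z,  H_1 ≅ Z.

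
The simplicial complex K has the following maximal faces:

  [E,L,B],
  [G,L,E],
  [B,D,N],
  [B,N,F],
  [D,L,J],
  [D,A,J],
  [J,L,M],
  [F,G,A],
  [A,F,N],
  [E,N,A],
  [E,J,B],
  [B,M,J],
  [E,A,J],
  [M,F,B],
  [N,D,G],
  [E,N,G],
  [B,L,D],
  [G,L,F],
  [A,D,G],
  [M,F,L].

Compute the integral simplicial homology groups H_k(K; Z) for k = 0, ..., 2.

We work with the vertex ordering A < B < D < E < F < G < J < L < M < N. The simplices of K, each written with vertices in increasing order, are:

  0-simplices (10): A, B, D, E, F, G, J, L, M, N
  1-simplices (30): AD, AE, AF, AG, AJ, AN, BD, BE, BF, BJ, BL, BM, BN, DG, DJ, DL, DN, EG, EJ, EL, EN, FG, FL, FM, FN, GL, GN, JL, JM, LM
  2-simplices (20): ADG, ADJ, AEJ, AEN, AFG, AFN, BDL, BDN, BEJ, BEL, BFM, BFN, BJM, DGN, DJL, EGL, EGN, FGL, FLM, JLM

giving chain groups C_0 ≅ Z^10, C_1 ≅ Z^30, C_2 ≅ Z^20.

The boundary map ∂_1: C_1 → C_0 is given by ∂[p,q] = [q] − [p]. For instance
  ∂DN = N − D.
The 10×30 boundary matrix has rank 9 and Smith normal form diag(1,1,1,1,1,1,1,1,1).

The boundary map ∂_2: C_2 → C_1 sends each 2-simplex [p,q,r] to [q,r] − [p,r] + [p,q]. For instance
  ∂BDN = DN − BN + BD,
  ∂AEJ = EJ − AJ + AE.
The 30×20 boundary matrix has rank 20 and Smith normal form diag(1,1,1,1,1,1,1,1,1,1,1,1,1,1,1,1,1,1,1,2).

Now H_k = ker ∂_k / im ∂_{k+1}, so:

  H_0: rank C_0 − rank ∂_1 = 10 − 9 = 1, and the invariant factors of ∂_1 are all 1, so H_0 = Z.
  H_1: rank ker ∂_1 − rank ∂_2 = (30 − 9) − 20 = 1, and ∂_2 has invariant factor 2 > 1, so H_1 = Z ⊕ Z/2.
  H_2: rank ker ∂_2 − rank ∂_3 = (20 − 20) − 0 = 0, and there is no ∂_3, so H_2 = 0.

(K is a triangulation of the Klein bottle.)

H_0 = Z,  H_1 = Z ⊕ Z/2,  H_2 = 0.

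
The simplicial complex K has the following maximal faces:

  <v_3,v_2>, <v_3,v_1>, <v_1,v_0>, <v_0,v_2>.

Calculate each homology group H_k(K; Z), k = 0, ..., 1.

Order the vertices as v_0 < v_1 < v_2 < v_3. Listing each simplex with vertices in this order, K has dimension 1 with simplices:

  0-simplices (4): [v_0], [v_1], [v_2], [v_3]
  1-simplices (4): [v_0,v_1], [v_0,v_2], [v_1,v_3], [v_2,v_3]

giving chain groups C_0 ≅ Z^4, C_1 ≅ Z^4.

Boundary ∂_1: C_1 → C_0 is given by ∂[p,q] = [q] − [p]. For instance
  ∂[v_0,v_1] = [v_1] − [v_0].
As a 4×4 matrix over Z this has rank 3, with invariant factors (1,1,1).

Reading off H_k = ker ∂_k / im ∂_{k+1}:

  H_0: rank C_0 − rank ∂_1 = 4 − 3 = 1, and the invariant factors of ∂_1 are all 1, so H_0 ≅ Z.
  H_1: rank ker ∂_1 − rank ∂_2 = (4 − 3) − 0 = 1, and there is no ∂_2, so H_1 ≅ Z.

(K is a triangulation of the circle S^1.)

H_0 = Z,  H_1 = Z.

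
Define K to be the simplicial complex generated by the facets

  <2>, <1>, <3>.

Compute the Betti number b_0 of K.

b_0 = 3.

Take the total order 1 < 2 < 3 on the vertex set. Then K (dimension 0) consists of the simplices:

  0-simplices (3): [1], [2], [3]

so the chain groups are C_0 ≅ Z^3.

Reading off H_k = ker ∂_k / im ∂_{k+1}:

  H_0: rank C_0 − rank ∂_1 = 3 − 0 = 3, and there is no ∂_1, so H_0 = Z^3.

Hence the Betti numbers are b_0 = 3.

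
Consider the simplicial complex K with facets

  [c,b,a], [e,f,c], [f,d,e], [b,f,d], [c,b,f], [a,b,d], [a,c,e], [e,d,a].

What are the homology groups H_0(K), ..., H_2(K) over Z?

Take the total order a < b < c < d < e < f on the vertex set. Then K (dimension 2) consists of the simplices:

  0-simplices (6): a, b, c, d, e, f
  1-simplices (12): ab, ac, ad, ae, bc, bd, bf, ce, cf, de, df, ef
  2-simplices (8): abc, abd, ace, ade, bcf, bdf, cef, def

so the chain groups are C_0 ≅ Z^6, C_1 ≅ Z^12, C_2 ≅ Z^8.

Boundary ∂_1: C_1 → C_0 is given by ∂[p,q] = [q] − [p].
The 6×12 boundary matrix has rank 5 and Smith normal form diag(1,1,1,1,1).

The boundary map ∂_2: C_2 → C_1 sends each 2-simplex [p,q,r] to [q,r] − [p,r] + [p,q]. For instance
  ∂bcf = cf − bf + bc,
  ∂abc = bc − ac + ab.
As a 12×8 matrix over Z this has rank 7, with invariant factors (1,1,1,1,1,1,1).

From H_k ≅ ker(∂_k) / im(∂_{k+1}) we obtain:

  H_0: rank C_0 − rank ∂_1 = 6 − 5 = 1, and the invariant factors of ∂_1 are all 1, so H_0 ≅ Z.
  H_1: rank ker ∂_1 − rank ∂_2 = (12 − 5) − 7 = 0, and the invariant factors of ∂_2 are all 1, so H_1 ≅ 0.
  H_2: rank ker ∂_2 − rank ∂_3 = (8 − 7) − 0 = 1, and there is no ∂_3, so H_2 ≅ Z.

H_0 = Z,  H_1 = 0,  H_2 = Z.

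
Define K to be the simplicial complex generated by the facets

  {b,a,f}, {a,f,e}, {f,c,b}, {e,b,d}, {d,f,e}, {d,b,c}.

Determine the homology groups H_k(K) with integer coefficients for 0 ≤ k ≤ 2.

H_0 = Z,  H_1 = Z,  H_2 = 0.

Order the vertices as a < b < c < d < e < f. Listing each simplex with vertices in this order, K has dimension 2 with simplices:

  0-simplices (6): a, b, c, d, e, f
  1-simplices (12): ab, ae, af, bc, bd, be, bf, cd, cf, de, df, ef
  2-simplices (6): abf, aef, bcd, bcf, bde, def

Hence C_0 ≅ Z^6, C_1 ≅ Z^12, C_2 ≅ Z^6.

The boundary map ∂_1: C_1 → C_0 maps an edge to its endpoints' difference, ∂[p,q] = q − p. For instance
  ∂df = f − d.
The resulting 6×12 matrix has rank 5, and its Smith normal form has invariant factors (1,1,1,1,1).

∂_2: C_2 → C_1 acts by ∂[p,q,r] = [q,r] − [p,r] + [p,q]. For instance
  ∂bcf = cf − bf + bc,
  ∂def = ef − df + de.
The resulting 12×6 matrix has rank 6, and its Smith normal form has invariant factors (1,1,1,1,1,1).

Now H_k = ker ∂_k / im ∂_{k+1}, so:

  H_0: rank C_0 − rank ∂_1 = 6 − 5 = 1, and the invariant factors of ∂_1 are all 1, so H_0 ≅ Z.
  H_1: rank ker ∂_1 − rank ∂_2 = (12 − 5) − 6 = 1, and the invariant factors of ∂_2 are all 1, so H_1 ≅ Z.
  H_2: rank ker ∂_2 − rank ∂_3 = (6 − 6) − 0 = 0, and there is no ∂_3, so H_2 ≅ 0.

(K is a triangulation of the cylinder S^1 x I.)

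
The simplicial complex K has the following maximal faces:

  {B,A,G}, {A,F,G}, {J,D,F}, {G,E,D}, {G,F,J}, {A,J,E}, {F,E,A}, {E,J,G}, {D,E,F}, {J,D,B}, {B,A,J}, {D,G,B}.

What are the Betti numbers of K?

b_0 = 1, b_1 = 0, b_2 = 0.

Take the total order A < B < D < E < F < G < J on the vertex set. Then K (dimension 2) consists of the simplices:

  0-simplices (7): A, B, D, E, F, G, J
  1-simplices (18): AB, AE, AF, AG, AJ, BD, BG, BJ, DE, DF, DG, DJ, EF, EG, EJ, FG, FJ, GJ
  2-simplices (12): ABG, ABJ, AEF, AEJ, AFG, BDG, BDJ, DEF, DEG, DFJ, EGJ, FGJ

so the chain groups are C_0 ≅ Z^7, C_1 ≅ Z^18, C_2 ≅ Z^12.

Boundary ∂_1: C_1 → C_0 maps an edge to its endpoints' difference, ∂[p,q] = q − p.
The 7×18 boundary matrix has rank 6 and Smith normal form diag(1,1,1,1,1,1).

∂_2: C_2 → C_1 maps a triangle to the signed sum of its edges. For instance
  ∂DFJ = FJ − DJ + DF,
  ∂ABJ = BJ − AJ + AB.
As a 18×12 matrix over Z this has rank 12, with invariant factors (1,1,1,1,1,1,1,1,1,1,1,2).

Now H_k = ker ∂_k / im ∂_{k+1}, so:

  H_0: rank C_0 − rank ∂_1 = 7 − 6 = 1, and the invariant factors of ∂_1 are all 1, so H_0 = Z.
  H_1: rank ker ∂_1 − rank ∂_2 = (18 − 6) − 12 = 0, and ∂_2 has invariant factor 2 > 1, so H_1 = Z/2.
  H_2: rank ker ∂_2 − rank ∂_3 = (12 − 12) − 0 = 0, and there is no ∂_3, so H_2 = 0.

(K is a triangulation of the real projective plane RP^2.)

Hence the Betti numbers are b_0 = 1, b_1 = 0, b_2 = 0.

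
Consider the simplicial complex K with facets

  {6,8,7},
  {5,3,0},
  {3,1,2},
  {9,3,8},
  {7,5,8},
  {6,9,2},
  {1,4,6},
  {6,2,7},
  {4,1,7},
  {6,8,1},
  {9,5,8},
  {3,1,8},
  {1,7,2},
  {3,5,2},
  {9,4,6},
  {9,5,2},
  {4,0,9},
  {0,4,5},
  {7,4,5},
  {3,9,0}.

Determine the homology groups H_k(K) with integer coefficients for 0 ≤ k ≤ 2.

Order the vertices as 0 < 1 < 2 < 3 < 4 < 5 < 6 < 7 < 8 < 9. Listing each simplex with vertices in this order, K has dimension 2 with simplices:

  0-simplices (10): [0], [1], [2], [3], [4], [5], [6], [7], [8], [9]
  1-simplices (30): (30 of them)
  2-simplices (20): (20 of them)

Hence C_0 ≅ Z^10, C_1 ≅ Z^30, C_2 ≅ Z^20.

The boundary map ∂_1: C_1 → C_0 sends each edge [p,q] (with p < q) to q − p.
The resulting 10×30 matrix has rank 9, and its Smith normal form has invariant factors (1,1,1,1,1,1,1,1,1).

∂_2: C_2 → C_1 sends each 2-simplex [p,q,r] to [q,r] − [p,r] + [p,q]. For instance
  ∂[2,6,9] = [6,9] − [2,9] + [2,6],
  ∂[1,6,8] = [6,8] − [1,8] + [1,6].
The 30×20 boundary matrix has rank 20 and Smith normal form diag(1,1,1,1,1,1,1,1,1,1,1,1,1,1,1,1,1,1,1,2).

Now H_k = ker ∂_k / im ∂_{k+1}, so:

  H_0: rank C_0 − rank ∂_1 = 10 − 9 = 1, and the invariant factors of ∂_1 are all 1, so H_0 ≅ Z.
  H_1: rank ker ∂_1 − rank ∂_2 = (30 − 9) − 20 = 1, and ∂_2 has invariant factor 2 > 1, so H_1 ≅ Z × Z/2.
  H_2: rank ker ∂_2 − rank ∂_3 = (20 − 20) − 0 = 0, and there is no ∂_3, so H_2 ≅ 0.

As a check, the Euler characteristic is 10 − 30 + 20 = 0, which agrees with 1 − 1 + 0 = 0.

H_0 ≅ Z,  H_1 ≅ Z × Z/2,  H_2 = 0.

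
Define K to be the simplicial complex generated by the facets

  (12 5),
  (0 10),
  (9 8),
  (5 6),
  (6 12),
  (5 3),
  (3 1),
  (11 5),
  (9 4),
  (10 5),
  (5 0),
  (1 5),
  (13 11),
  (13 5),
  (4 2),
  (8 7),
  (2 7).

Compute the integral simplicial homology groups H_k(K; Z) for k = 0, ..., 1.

We work with the vertex ordering 0 < 1 < 2 < 3 < 4 < 5 < 6 < 7 < 8 < 9 < 10 < 11 < 12 < 13. The simplices of K, each written with vertices in increasing order, are:

  0-simplices (14): [0], [1], [2], [3], [4], [5], [6], [7], [8], [9], [10], [11], [12], [13]
  1-simplices (17): [0,5], [0,10], [1,3], [1,5], [2,4], [2,7], [3,5], [4,9], [5,6], [5,10], [5,11], [5,12], [5,13], [6,12], [7,8], [8,9], [11,13]

Hence C_0 ≅ Z^14, C_1 ≅ Z^17.

Boundary ∂_1: C_1 → C_0 maps an edge to its endpoints' difference, ∂[p,q] = q − p.
This gives a 14×17 integer matrix of rank 12; reducing to Smith normal form yields diagonal entries (1,1,1,1,1,1,1,1,1,1,1,1).

Computing H_k = (kernel of ∂_k) / (image of ∂_{k+1}):

  H_0: rank C_0 − rank ∂_1 = 14 − 12 = 2, and the invariant factors of ∂_1 are all 1, so H_0 ≅ Z^2.
  H_1: rank ker ∂_1 − rank ∂_2 = (17 − 12) − 0 = 5, and there is no ∂_2, so H_1 ≅ Z^5.

(K is a triangulation of the disjoint union of a wedge of 4 circles and the circle S^1.)

H_0 ≅ Z^2,  H_1 ≅ Z^5.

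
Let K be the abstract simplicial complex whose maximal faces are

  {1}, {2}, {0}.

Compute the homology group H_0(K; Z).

K has 3 vertices.
rank ∂_0 = 0, rank ∂_1 = 0 ⇒ b_0 = 3 − 0 − 0 = 3. So H_0 ≅ Z^3.

H_0 ≅ Z^3.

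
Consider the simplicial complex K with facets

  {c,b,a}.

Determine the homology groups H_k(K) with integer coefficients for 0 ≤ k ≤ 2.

Take the total order a < b < c on the vertex set. Then K (dimension 2) consists of the simplices:

  0-simplices (3): a, b, c
  1-simplices (3): ab, ac, bc
  2-simplices (1): abc

Hence C_0 ≅ Z^3, C_1 ≅ Z^3, C_2 ≅ Z^1.

∂_1: C_1 → C_0 sends each edge [p,q] (with p < q) to q − p.
This gives a 3×3 integer matrix of rank 2; reducing to Smith normal form yields diagonal entries (1,1).

∂_2: C_2 → C_1 sends each 2-simplex [p,q,r] to [q,r] − [p,r] + [p,q]. For instance
  ∂abc = bc − ac + ab.
As a 3×1 matrix over Z this has rank 1, with invariant factors (1).

Now H_k = ker ∂_k / im ∂_{k+1}, so:

  H_0: rank C_0 − rank ∂_1 = 3 − 2 = 1, and the invariant factors of ∂_1 are all 1, so H_0 = Z.
  H_1: rank ker ∂_1 − rank ∂_2 = (3 − 2) − 1 = 0, and the invariant factors of ∂_2 are all 1, so H_1 = 0.
  H_2: rank ker ∂_2 − rank ∂_3 = (1 − 1) − 0 = 0, and there is no ∂_3, so H_2 = 0.

H_0 ≅ Z,  H_1 = 0,  H_2 = 0.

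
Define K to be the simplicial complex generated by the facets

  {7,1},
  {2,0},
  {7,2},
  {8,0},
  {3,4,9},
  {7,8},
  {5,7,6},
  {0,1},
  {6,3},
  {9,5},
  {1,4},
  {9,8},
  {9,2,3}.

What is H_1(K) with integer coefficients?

H_1 = Z^6.

Take the total order 0 < 1 < 2 < 3 < 4 < 5 < 6 < 7 < 8 < 9 on the vertex set. Then K (dimension 2) consists of the simplices:

  0-simplices (10): [0], [1], [2], [3], [4], [5], [6], [7], [8], [9]
  1-simplices (18): [0,1], [0,2], [0,8], [1,4], [1,7], [2,3], [2,7], [2,9], [3,4], [3,6], [3,9], [4,9], [5,6], [5,7], [5,9], [6,7], [7,8], [8,9]
  2-simplices (3): [2,3,9], [3,4,9], [5,6,7]

so the chain groups are C_0 ≅ Z^10, C_1 ≅ Z^18, C_2 ≅ Z^3.

The boundary map ∂_1: C_1 → C_0 is given by ∂[p,q] = [q] − [p]. For instance
  ∂[0,8] = [8] − [0].
The 10×18 boundary matrix has rank 9 and Smith normal form diag(1,1,1,1,1,1,1,1,1).

∂_2: C_2 → C_1 acts by ∂[p,q,r] = [q,r] − [p,r] + [p,q]. For instance
  ∂[5,6,7] = [6,7] − [5,7] + [5,6],
  ∂[3,4,9] = [4,9] − [3,9] + [3,4].
This gives a 18×3 integer matrix of rank 3; reducing to Smith normal form yields diagonal entries (1,1,1).

Reading off H_k = ker ∂_k / im ∂_{k+1}:

  H_1: rank ker ∂_1 − rank ∂_2 = (18 − 9) − 3 = 6, and the invariant factors of ∂_2 are all 1, so H_1 ≅ Z^6.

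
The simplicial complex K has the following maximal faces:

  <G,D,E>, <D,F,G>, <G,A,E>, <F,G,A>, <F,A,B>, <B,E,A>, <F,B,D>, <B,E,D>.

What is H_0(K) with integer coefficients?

We work with the vertex ordering A < B < D < E < F < G. The simplices of K, each written with vertices in increasing order, are:

  0-simplices (6): A, B, D, E, F, G
  1-simplices (12): AB, AE, AF, AG, BD, BE, BF, DE, DF, DG, EG, FG
  2-simplices (8): ABE, ABF, AEG, AFG, BDE, BDF, DEG, DFG

so the chain groups are C_0 ≅ Z^6, C_1 ≅ Z^12, C_2 ≅ Z^8.

Boundary ∂_1: C_1 → C_0 sends each edge [p,q] (with p < q) to q − p.
This gives a 6×12 integer matrix of rank 5; reducing to Smith normal form yields diagonal entries (1,1,1,1,1).

Boundary ∂_2: C_2 → C_1 acts by ∂[p,q,r] = [q,r] − [p,r] + [p,q]. For instance
  ∂AEG = EG − AG + AE,
  ∂ABF = BF − AF + AB.
The resulting 12×8 matrix has rank 7, and its Smith normal form has invariant factors (1,1,1,1,1,1,1).

Now H_k = ker ∂_k / im ∂_{k+1}, so:

  H_0: rank C_0 − rank ∂_1 = 6 − 5 = 1, and the invariant factors of ∂_1 are all 1, so H_0 ≅ Z.

(K is a triangulation of the 2-sphere S^2.)

H_0 ≅ Z.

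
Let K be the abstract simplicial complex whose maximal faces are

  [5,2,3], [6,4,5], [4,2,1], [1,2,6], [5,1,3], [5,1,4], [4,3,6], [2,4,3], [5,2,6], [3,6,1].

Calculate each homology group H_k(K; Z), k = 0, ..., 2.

H_0 = Z,  H_1 = Z_2,  H_2 = 0.

K has 6 vertices, 15 edges, 10 triangles.
rank ∂_0 = 0, rank ∂_1 = 5 ⇒ b_0 = 6 − 0 − 5 = 1; all invariant factors of ∂_1 are 1 so no torsion. So H_0 = Z.
rank ∂_1 = 5, rank ∂_2 = 10 ⇒ b_1 = 15 − 5 − 10 = 0; ∂_2 has invariant factor(s) [2] giving torsion. So H_1 = Z_2.
rank ∂_2 = 10, rank ∂_3 = 0 ⇒ b_2 = 10 − 10 − 0 = 0. So H_2 = 0.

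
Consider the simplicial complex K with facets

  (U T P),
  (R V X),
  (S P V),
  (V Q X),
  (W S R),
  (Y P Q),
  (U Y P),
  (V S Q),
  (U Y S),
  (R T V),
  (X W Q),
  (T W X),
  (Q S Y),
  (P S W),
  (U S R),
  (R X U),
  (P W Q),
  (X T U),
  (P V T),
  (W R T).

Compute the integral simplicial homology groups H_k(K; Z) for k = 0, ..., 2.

H_0 = Z,  H_1 = Z ⊕ Z_2,  H_2 = 0.

Take the total order P < Q < R < S < T < U < V < W < X < Y on the vertex set. Then K (dimension 2) consists of the simplices:

  0-simplices (10): P, Q, R, S, T, U, V, W, X, Y
  1-simplices (30): PQ, PS, PT, PU, PV, PW, PY, QS, QV, QW, QX, QY, RS, RT, RU, RV, RW, RX, SU, SV, SW, SY, TU, TV, TW, TX, UX, UY, VX, WX
  2-simplices (20): PQW, PQY, PSV, PSW, PTU, PTV, PUY, QSV, QSY, QVX, QWX, RSU, RSW, RTV, RTW, RUX, RVX, SUY, TUX, TWX

so the chain groups are C_0 ≅ Z^10, C_1 ≅ Z^30, C_2 ≅ Z^20.

The boundary map ∂_1: C_1 → C_0 sends each edge [p,q] (with p < q) to q − p. For instance
  ∂PS = S − P.
The resulting 10×30 matrix has rank 9, and its Smith normal form has invariant factors (1,1,1,1,1,1,1,1,1).

The boundary map ∂_2: C_2 → C_1 acts by ∂[p,q,r] = [q,r] − [p,r] + [p,q]. For instance
  ∂PTU = TU − PU + PT,
  ∂QSY = SY − QY + QS.
As a 30×20 matrix over Z this has rank 20, with invariant factors (1,1,1,1,1,1,1,1,1,1,1,1,1,1,1,1,1,1,1,2).

Reading off H_k = ker ∂_k / im ∂_{k+1}:

  H_0: rank C_0 − rank ∂_1 = 10 − 9 = 1, and the invariant factors of ∂_1 are all 1, so H_0 ≅ Z.
  H_1: rank ker ∂_1 − rank ∂_2 = (30 − 9) − 20 = 1, and ∂_2 has invariant factor 2 > 1, so H_1 ≅ Z ⊕ Z_2.
  H_2: rank ker ∂_2 − rank ∂_3 = (20 − 20) − 0 = 0, and there is no ∂_3, so H_2 ≅ 0.

(K is a triangulation of the Klein bottle.)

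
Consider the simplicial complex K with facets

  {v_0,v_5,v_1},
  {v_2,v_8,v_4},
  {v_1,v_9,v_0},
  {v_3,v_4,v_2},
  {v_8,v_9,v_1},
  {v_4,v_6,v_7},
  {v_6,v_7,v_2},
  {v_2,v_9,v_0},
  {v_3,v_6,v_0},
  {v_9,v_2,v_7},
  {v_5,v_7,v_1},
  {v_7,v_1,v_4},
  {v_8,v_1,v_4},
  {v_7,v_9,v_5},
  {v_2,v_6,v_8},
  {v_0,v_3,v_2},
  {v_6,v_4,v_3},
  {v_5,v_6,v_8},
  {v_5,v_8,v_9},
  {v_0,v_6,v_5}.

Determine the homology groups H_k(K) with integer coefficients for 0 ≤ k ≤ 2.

We work with the vertex ordering v_0 < v_1 < v_2 < v_3 < v_4 < v_5 < v_6 < v_7 < v_8 < v_9. The simplices of K, each written with vertices in increasing order, are:

  0-simplices (10): [v_0], [v_1], [v_2], [v_3], [v_4], [v_5], [v_6], [v_7], [v_8], [v_9]
  1-simplices (30): (30 of them)
  2-simplices (20): (20 of them)

so the chain groups are C_0 ≅ Z^10, C_1 ≅ Z^30, C_2 ≅ Z^20.

∂_1: C_1 → C_0 maps an edge to its endpoints' difference, ∂[p,q] = q − p.
The resulting 10×30 matrix has rank 9, and its Smith normal form has invariant factors (1,1,1,1,1,1,1,1,1).

The boundary map ∂_2: C_2 → C_1 acts by ∂[p,q,r] = [q,r] − [p,r] + [p,q]. For instance
  ∂[v_1,v_4,v_8] = [v_4,v_8] − [v_1,v_8] + [v_1,v_4],
  ∂[v_0,v_3,v_6] = [v_3,v_6] − [v_0,v_6] + [v_0,v_3].
As a 30×20 matrix over Z this has rank 20, with invariant factors (1,1,1,1,1,1,1,1,1,1,1,1,1,1,1,1,1,1,1,2).

Now H_k = ker ∂_k / im ∂_{k+1}, so:

  H_0: rank C_0 − rank ∂_1 = 10 − 9 = 1, and the invariant factors of ∂_1 are all 1, so H_0 = Z.
  H_1: rank ker ∂_1 − rank ∂_2 = (30 − 9) − 20 = 1, and ∂_2 has invariant factor 2 > 1, so H_1 = Z × Z/2.
  H_2: rank ker ∂_2 − rank ∂_3 = (20 − 20) − 0 = 0, and there is no ∂_3, so H_2 = 0.

H_0 ≅ Z,  H_1 ≅ Z × Z/2,  H_2 = 0.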